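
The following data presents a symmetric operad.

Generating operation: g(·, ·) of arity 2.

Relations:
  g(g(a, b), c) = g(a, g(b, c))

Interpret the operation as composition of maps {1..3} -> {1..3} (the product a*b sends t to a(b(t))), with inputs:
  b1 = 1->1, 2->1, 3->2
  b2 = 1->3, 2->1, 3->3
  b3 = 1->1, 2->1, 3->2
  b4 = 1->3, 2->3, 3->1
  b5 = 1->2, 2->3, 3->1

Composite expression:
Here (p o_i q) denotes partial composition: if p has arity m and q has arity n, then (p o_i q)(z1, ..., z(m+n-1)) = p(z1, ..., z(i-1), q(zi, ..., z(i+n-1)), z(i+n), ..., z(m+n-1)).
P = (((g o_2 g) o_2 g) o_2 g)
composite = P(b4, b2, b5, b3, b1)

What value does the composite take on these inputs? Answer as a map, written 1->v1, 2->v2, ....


1->3, 2->3, 3->3

g(b2, b5) = 1->1, 2->3, 3->3
g(g(b2, b5), b3) = 1->1, 2->1, 3->3
g(g(g(b2, b5), b3), b1) = 1->1, 2->1, 3->1
g(b4, g(g(g(b2, b5), b3), b1)) = 1->3, 2->3, 3->3


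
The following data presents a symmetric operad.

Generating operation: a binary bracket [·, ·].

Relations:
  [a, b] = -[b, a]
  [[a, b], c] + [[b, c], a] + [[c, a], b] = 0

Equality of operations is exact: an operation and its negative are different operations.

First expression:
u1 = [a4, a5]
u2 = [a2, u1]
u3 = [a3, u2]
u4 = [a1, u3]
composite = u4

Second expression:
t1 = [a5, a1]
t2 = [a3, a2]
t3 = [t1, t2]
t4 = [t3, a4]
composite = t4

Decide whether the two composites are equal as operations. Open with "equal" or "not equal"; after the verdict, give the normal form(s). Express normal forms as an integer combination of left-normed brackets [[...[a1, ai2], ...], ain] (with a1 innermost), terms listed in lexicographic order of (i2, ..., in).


not equal; first: -[[[[a1, a2], a4], a5], a3] + [[[[a1, a2], a5], a4], a3] + [[[[a1, a3], a2], a4], a5] - [[[[a1, a3], a2], a5], a4] - [[[[a1, a3], a4], a5], a2] + [[[[a1, a3], a5], a4], a2] + [[[[a1, a4], a5], a2], a3] - [[[[a1, a5], a4], a2], a3]; second: [[[[a1, a5], a2], a3], a4] - [[[[a1, a5], a3], a2], a4]

Normal form of the first expression: -[[[[a1, a2], a4], a5], a3] + [[[[a1, a2], a5], a4], a3] + [[[[a1, a3], a2], a4], a5] - [[[[a1, a3], a2], a5], a4] - [[[[a1, a3], a4], a5], a2] + [[[[a1, a3], a5], a4], a2] + [[[[a1, a4], a5], a2], a3] - [[[[a1, a5], a4], a2], a3]
Normal form of the second expression: [[[[a1, a5], a2], a3], a4] - [[[[a1, a5], a3], a2], a4]
The normal forms differ: not equal.


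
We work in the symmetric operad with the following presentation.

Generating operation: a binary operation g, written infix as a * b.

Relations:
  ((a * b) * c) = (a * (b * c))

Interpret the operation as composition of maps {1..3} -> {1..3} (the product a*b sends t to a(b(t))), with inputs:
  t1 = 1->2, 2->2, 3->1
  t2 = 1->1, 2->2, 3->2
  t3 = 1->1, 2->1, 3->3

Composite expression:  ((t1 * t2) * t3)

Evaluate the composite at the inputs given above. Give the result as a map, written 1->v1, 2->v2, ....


(t1 * t2) = 1->2, 2->2, 3->2
((t1 * t2) * t3) = 1->2, 2->2, 3->2

1->2, 2->2, 3->2


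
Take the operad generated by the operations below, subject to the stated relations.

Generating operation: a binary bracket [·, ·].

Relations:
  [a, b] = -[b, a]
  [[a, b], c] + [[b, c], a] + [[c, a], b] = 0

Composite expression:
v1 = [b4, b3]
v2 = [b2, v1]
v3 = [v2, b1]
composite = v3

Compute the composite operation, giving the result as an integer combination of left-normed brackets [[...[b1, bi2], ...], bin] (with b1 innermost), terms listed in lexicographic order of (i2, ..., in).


Antisymmetry and Jacobi reduce to b1-anchored left-normed brackets.
Composite bracket: [[b2, [b4, b3]], b1]
Full expansion: 8 signed words from ab - ba (2^3 = 8).
The b1-initial words carry the normal form:
  from b1b2b3b4, sign +1: term +[[[b1, b2], b3], b4]
  from b1b2b4b3, sign -1: term -[[[b1, b2], b4], b3]
  from b1b3b4b2, sign -1: term -[[[b1, b3], b4], b2]
  from b1b4b3b2, sign +1: term +[[[b1, b4], b3], b2]

[[[b1, b2], b3], b4] - [[[b1, b2], b4], b3] - [[[b1, b3], b4], b2] + [[[b1, b4], b3], b2]


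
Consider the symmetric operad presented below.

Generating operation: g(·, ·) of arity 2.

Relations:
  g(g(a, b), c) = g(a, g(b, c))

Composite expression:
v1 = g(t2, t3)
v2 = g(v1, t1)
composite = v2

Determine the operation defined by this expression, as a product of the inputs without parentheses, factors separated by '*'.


Every regrouping of g is equal, so read the t-inputs in written order.
g(t2, t3) reduces to t2 * t3
g(g(t2, t3), t1) reduces to t2 * t3 * t1

t2 * t3 * t1


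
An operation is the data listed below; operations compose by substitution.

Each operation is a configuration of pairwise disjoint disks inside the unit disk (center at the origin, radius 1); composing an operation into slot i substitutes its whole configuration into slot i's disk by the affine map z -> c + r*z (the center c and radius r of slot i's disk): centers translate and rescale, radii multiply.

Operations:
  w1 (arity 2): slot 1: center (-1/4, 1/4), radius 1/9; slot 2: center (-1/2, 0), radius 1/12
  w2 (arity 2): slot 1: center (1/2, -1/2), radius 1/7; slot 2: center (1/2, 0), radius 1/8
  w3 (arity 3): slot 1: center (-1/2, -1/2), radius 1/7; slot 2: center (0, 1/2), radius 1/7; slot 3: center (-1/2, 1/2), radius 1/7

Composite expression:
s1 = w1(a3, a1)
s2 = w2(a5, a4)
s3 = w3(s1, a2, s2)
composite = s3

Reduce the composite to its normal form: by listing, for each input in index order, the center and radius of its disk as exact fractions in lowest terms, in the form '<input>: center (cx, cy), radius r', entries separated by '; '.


a1: center (-4/7, -1/2), radius 1/84; a2: center (0, 1/2), radius 1/7; a3: center (-15/28, -13/28), radius 1/63; a4: center (-3/7, 1/2), radius 1/56; a5: center (-3/7, 3/7), radius 1/49


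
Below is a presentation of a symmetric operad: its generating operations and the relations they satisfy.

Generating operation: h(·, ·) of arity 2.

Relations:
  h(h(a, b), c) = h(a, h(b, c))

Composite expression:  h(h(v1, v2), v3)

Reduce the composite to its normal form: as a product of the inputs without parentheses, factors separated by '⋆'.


v1 ⋆ v2 ⋆ v3

Key point: h is associative — brackets drop, the v-order remains.
h(v1, v2) collapses to v1 ⋆ v2
h(h(v1, v2), v3) collapses to v1 ⋆ v2 ⋆ v3


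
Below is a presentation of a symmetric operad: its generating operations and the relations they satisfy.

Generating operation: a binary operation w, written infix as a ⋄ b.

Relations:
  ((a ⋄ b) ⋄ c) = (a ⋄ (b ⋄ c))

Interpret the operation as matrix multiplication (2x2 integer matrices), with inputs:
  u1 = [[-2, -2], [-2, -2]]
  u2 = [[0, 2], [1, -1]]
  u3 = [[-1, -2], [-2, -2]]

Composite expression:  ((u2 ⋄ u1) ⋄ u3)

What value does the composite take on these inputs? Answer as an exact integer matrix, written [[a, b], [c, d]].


[[12, 16], [0, 0]]


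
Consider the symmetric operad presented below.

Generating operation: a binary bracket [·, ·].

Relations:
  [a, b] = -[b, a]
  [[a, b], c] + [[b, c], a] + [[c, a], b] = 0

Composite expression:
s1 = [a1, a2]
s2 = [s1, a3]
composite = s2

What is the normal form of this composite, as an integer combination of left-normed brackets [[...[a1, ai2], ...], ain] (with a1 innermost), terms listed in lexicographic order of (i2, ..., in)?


Expand each bracket as ab - ba; the a1-initial words give the coefficients.
Composite bracket: [[a1, a2], a3]
Each bracket splits as ab - ba, giving 4 signed words (2^2 = 4).
Coefficients come from the a1-initial words:
  sign of a1a2a3 is +1, so it contributes +[[a1, a2], a3]

[[a1, a2], a3]


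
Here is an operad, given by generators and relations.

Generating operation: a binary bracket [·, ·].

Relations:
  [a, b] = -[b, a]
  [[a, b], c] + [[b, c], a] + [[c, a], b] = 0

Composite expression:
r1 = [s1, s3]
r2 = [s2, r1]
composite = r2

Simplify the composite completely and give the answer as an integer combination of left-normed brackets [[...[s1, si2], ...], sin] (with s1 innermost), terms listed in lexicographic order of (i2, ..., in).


-[[s1, s3], s2]

A multilinear Lie element is pinned by s1-initial words (s1 innermost).
Composite bracket: [s2, [s1, s3]]
Under [a, b] = ab - ba we get 4 signed associative words (2^2 = 4).
Keep just the words that open with s1:
  s1s3s2 appears with sign -1, giving the term -[[s1, s3], s2]


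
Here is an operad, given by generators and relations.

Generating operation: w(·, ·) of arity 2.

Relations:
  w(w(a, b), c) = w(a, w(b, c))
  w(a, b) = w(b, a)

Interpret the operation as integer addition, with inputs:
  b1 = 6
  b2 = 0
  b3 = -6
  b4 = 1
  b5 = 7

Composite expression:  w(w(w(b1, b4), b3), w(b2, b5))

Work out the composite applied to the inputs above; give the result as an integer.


8

w(b1, b4) = 7
w(w(b1, b4), b3) = 1
w(b2, b5) = 7
w(w(w(b1, b4), b3), w(b2, b5)) = 8


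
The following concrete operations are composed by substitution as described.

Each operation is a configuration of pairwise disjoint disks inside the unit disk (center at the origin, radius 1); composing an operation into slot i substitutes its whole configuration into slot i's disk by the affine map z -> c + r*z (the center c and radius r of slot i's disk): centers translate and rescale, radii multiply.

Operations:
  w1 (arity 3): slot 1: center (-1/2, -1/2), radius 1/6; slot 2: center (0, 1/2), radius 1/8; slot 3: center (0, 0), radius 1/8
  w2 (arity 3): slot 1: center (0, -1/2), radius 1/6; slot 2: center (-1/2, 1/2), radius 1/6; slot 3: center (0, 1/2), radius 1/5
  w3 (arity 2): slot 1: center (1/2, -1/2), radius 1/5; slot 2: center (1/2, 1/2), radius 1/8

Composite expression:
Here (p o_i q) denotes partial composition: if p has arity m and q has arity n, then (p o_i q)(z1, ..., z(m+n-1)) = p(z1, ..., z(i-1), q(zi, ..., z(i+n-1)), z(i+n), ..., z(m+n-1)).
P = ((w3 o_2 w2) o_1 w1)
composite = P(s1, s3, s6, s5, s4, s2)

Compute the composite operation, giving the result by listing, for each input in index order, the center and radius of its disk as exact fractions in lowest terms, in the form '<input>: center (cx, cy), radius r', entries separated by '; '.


Affine substitution under w3: radii multiply and s-centers shift.
for s1, the 2-step affine chain lands on center (2/5, -3/5), radius 1/30
for s3, the 2-step affine chain lands on center (1/2, -2/5), radius 1/40
for s6, the 2-step affine chain lands on center (1/2, -1/2), radius 1/40
for s5, the 2-step affine chain lands on center (1/2, 7/16), radius 1/48
for s4, the 2-step affine chain lands on center (7/16, 9/16), radius 1/48
for s2, the 2-step affine chain lands on center (1/2, 9/16), radius 1/40

s1: center (2/5, -3/5), radius 1/30; s2: center (1/2, 9/16), radius 1/40; s3: center (1/2, -2/5), radius 1/40; s4: center (7/16, 9/16), radius 1/48; s5: center (1/2, 7/16), radius 1/48; s6: center (1/2, -1/2), radius 1/40


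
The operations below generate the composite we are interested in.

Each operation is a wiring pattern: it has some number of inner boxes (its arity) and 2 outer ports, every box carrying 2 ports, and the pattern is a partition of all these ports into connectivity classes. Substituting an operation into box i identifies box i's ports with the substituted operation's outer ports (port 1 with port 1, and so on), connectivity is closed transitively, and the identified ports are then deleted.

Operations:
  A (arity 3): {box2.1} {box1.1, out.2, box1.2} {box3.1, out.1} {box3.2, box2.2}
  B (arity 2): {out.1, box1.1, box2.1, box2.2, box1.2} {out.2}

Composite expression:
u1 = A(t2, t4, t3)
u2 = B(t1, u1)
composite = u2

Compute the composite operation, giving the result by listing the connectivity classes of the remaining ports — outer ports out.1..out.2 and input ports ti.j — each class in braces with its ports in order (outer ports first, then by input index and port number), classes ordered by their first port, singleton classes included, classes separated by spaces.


After gluing at B, chains via deleted ports link the t-ports.
after A, the pattern on (t2, t4, t3) reads {out.1, t3.1} {out.2, t2.1, t2.2} {t3.2, t4.2} {t4.1} (out.j = its outer ports)
after B, the pattern on (t1, t2, t4, t3) reads {out.1, t1.1, t1.2, t2.1, t2.2, t3.1} {out.2} {t3.2, t4.2} {t4.1} (out.j = its outer ports)

{out.1, t1.1, t1.2, t2.1, t2.2, t3.1} {out.2} {t3.2, t4.2} {t4.1}


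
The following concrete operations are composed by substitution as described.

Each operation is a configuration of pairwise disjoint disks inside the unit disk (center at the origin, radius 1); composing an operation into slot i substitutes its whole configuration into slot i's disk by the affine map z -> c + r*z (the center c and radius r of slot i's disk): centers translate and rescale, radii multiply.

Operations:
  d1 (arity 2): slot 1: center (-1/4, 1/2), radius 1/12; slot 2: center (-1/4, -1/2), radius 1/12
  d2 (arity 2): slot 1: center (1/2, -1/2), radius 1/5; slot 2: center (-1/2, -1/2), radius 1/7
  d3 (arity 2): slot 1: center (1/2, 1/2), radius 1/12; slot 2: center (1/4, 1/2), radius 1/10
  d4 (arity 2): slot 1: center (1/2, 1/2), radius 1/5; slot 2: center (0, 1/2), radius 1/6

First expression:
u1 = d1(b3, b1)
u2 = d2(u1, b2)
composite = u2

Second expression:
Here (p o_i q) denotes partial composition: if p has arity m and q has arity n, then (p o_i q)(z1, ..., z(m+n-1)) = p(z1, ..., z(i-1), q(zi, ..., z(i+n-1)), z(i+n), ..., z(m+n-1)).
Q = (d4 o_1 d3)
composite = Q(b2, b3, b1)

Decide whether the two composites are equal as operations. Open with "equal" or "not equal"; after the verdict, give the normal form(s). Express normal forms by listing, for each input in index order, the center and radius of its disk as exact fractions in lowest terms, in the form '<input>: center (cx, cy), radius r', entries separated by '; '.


not equal; first: b1: center (9/20, -3/5), radius 1/60; b2: center (-1/2, -1/2), radius 1/7; b3: center (9/20, -2/5), radius 1/60; second: b1: center (0, 1/2), radius 1/6; b2: center (3/5, 3/5), radius 1/60; b3: center (11/20, 3/5), radius 1/50

The first expression reduces to b1: center (9/20, -3/5), radius 1/60; b2: center (-1/2, -1/2), radius 1/7; b3: center (9/20, -2/5), radius 1/60
The second expression reduces to b1: center (0, 1/2), radius 1/6; b2: center (3/5, 3/5), radius 1/60; b3: center (11/20, 3/5), radius 1/50
Different reductions; not equal.


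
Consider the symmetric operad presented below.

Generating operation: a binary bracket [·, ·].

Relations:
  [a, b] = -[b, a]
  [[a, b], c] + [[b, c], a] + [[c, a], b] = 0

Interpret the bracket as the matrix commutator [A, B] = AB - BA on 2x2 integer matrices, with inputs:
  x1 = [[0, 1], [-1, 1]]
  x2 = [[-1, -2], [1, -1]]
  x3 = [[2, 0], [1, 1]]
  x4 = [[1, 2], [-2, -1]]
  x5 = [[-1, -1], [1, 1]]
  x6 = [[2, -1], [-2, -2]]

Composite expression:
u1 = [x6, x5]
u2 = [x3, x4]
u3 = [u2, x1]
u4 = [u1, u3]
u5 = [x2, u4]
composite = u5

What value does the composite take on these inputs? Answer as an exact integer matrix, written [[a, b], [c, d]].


[x6, x5] = [[-3, -6], [0, 3]]
[x3, x4] = [[-2, 2], [4, 2]]
[[x3, x4], x1] = [[-6, -2], [-8, 6]]
[[x6, x5], [[x3, x4], x1]] = [[48, -60], [-48, -48]]
[x2, [[x6, x5], [[x3, x4], x1]]] = [[156, 192], [96, -156]]

[[156, 192], [96, -156]]


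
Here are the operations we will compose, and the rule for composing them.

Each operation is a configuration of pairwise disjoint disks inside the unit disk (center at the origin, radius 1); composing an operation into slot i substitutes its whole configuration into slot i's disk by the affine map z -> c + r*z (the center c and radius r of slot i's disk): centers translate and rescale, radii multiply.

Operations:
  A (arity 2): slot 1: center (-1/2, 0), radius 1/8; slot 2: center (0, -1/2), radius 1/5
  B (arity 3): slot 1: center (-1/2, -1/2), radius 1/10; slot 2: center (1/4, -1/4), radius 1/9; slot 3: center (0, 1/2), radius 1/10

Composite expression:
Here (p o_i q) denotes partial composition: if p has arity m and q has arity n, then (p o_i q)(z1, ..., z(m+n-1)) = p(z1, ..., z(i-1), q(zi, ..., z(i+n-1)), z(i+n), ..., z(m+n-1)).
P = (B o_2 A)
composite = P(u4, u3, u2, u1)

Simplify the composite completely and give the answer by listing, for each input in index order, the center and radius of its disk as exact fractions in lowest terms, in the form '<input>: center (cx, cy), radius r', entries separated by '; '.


u1: center (0, 1/2), radius 1/10; u2: center (1/4, -11/36), radius 1/45; u3: center (7/36, -1/4), radius 1/72; u4: center (-1/2, -1/2), radius 1/10

Below B, radii multiply path by path; the u-disk centers shift.
u4 passes through 1 substitution, ending at center (-1/2, -1/2), radius 1/10
u3 passes through 2 substitutions, ending at center (7/36, -1/4), radius 1/72
u2 passes through 2 substitutions, ending at center (1/4, -11/36), radius 1/45
u1 passes through 1 substitution, ending at center (0, 1/2), radius 1/10


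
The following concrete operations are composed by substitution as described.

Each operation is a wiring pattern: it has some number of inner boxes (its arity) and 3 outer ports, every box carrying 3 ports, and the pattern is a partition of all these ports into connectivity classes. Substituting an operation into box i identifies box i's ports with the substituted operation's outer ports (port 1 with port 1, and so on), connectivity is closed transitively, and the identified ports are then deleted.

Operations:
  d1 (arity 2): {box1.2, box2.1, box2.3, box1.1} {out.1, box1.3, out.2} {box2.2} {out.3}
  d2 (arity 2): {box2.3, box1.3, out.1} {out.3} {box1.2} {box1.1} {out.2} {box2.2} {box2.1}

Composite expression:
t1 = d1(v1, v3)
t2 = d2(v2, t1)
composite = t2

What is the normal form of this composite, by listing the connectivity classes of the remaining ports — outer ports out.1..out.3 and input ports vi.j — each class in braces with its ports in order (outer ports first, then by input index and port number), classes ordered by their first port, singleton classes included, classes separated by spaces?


{out.1, v2.3} {out.2} {out.3} {v1.1, v1.2, v3.1, v3.3} {v1.3} {v2.1} {v2.2} {v3.2}

Connectivity passes through glued d2-boundaries; trace each wire chain.
d1 over (v1, v3) gives {out.1, out.2, v1.3} {out.3} {v1.1, v1.2, v3.1, v3.3} {v3.2}, out.j being that stage's outer ports
d2 over (v2, v1, v3) gives {out.1, v2.3} {out.2} {out.3} {v1.1, v1.2, v3.1, v3.3} {v1.3} {v2.1} {v2.2} {v3.2}, out.j being that stage's outer ports


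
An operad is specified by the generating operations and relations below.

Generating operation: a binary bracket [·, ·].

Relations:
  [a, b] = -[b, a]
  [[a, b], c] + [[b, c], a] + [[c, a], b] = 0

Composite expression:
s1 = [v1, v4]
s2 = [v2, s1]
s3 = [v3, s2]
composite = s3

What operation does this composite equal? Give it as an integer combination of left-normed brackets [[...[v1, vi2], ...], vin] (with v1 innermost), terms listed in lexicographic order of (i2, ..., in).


[[[v1, v4], v2], v3]

Left-normed coefficients sit on the v1-initial expansion words.
Composite bracket: [v3, [v2, [v1, v4]]]
Applying ab - ba throughout gives 8 signed words (2^3 = 8).
Collect the words opening with v1:
  v1v4v2v3 (sign +1) contributes +[[[v1, v4], v2], v3]


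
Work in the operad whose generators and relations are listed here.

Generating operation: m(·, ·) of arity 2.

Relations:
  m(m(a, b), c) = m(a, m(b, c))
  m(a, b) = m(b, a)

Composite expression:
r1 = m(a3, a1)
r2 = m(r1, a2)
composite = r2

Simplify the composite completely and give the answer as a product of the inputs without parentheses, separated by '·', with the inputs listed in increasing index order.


a1 · a2 · a3

Key point: m commutes, so take the a-inputs in any fixed order.
m(a3, a1) spells out as a3 · a1
m(m(a3, a1), a2) spells out as a3 · a1 · a2
commutativity sorts the factors: a1 · a2 · a3


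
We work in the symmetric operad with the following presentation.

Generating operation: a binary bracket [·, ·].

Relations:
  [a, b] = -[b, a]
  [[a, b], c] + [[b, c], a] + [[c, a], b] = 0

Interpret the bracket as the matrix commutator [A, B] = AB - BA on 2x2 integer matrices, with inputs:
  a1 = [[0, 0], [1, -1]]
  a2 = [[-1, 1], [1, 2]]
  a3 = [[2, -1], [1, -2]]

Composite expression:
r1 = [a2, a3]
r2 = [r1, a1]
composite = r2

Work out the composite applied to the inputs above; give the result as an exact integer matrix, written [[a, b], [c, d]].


[[-1, 1], [3, 1]]

[a2, a3] = [[2, -1], [7, -2]]
[[a2, a3], a1] = [[-1, 1], [3, 1]]


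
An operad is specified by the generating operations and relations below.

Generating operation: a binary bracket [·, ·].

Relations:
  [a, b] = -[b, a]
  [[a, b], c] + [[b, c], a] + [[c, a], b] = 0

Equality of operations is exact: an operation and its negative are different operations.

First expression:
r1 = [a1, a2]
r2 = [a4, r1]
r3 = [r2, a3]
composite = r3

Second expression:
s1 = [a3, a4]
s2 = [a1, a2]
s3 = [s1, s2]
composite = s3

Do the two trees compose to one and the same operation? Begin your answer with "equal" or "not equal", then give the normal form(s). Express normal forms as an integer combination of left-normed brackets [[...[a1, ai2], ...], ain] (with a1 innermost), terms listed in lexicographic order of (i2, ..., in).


Normal form of the first expression: -[[[a1, a2], a4], a3]
Normal form of the second expression: -[[[a1, a2], a3], a4] + [[[a1, a2], a4], a3]
Different reductions; not equal.

not equal — first -[[[a1, a2], a4], a3], second -[[[a1, a2], a3], a4] + [[[a1, a2], a4], a3]


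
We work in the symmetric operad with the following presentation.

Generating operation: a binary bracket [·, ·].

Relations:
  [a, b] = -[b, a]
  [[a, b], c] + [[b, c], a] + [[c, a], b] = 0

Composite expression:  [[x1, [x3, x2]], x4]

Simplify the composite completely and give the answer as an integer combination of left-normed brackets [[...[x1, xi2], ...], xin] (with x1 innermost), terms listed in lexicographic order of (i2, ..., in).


-[[[x1, x2], x3], x4] + [[[x1, x3], x2], x4]


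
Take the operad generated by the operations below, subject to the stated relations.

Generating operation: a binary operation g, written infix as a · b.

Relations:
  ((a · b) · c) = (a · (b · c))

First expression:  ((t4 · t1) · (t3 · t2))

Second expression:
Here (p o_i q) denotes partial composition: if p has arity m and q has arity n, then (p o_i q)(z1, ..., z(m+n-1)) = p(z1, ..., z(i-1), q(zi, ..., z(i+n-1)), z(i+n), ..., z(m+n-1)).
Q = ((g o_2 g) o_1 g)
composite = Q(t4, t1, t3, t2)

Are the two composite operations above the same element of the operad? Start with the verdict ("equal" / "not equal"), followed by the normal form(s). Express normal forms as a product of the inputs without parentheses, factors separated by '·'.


equal — both sides give t4 · t1 · t3 · t2


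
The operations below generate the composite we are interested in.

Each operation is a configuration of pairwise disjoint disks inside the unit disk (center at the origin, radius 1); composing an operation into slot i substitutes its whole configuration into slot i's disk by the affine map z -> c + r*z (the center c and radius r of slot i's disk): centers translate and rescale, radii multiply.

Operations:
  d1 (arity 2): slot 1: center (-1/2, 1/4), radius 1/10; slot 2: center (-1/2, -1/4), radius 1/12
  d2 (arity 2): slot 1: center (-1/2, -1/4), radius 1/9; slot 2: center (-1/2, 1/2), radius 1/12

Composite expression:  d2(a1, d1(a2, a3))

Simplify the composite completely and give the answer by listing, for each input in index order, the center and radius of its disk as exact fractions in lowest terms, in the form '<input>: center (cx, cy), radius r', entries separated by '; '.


a1: center (-1/2, -1/4), radius 1/9; a2: center (-13/24, 25/48), radius 1/120; a3: center (-13/24, 23/48), radius 1/144

Each a-disk chains the slot maps above it in d2; radii multiply.
input a1: composing its 1 substitution step yields center (-1/2, -1/4), radius 1/9
input a2: composing its 2 substitution steps yields center (-13/24, 25/48), radius 1/120
input a3: composing its 2 substitution steps yields center (-13/24, 23/48), radius 1/144


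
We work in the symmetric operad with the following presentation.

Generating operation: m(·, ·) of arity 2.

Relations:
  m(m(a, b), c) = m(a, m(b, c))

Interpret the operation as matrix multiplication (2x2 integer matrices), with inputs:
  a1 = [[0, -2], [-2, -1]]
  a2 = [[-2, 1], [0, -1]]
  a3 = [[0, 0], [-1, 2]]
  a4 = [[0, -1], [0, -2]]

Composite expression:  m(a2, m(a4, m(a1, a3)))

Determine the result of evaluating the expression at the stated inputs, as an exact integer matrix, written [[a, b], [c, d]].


m(a1, a3) = [[2, -4], [1, -2]]
m(a4, m(a1, a3)) = [[-1, 2], [-2, 4]]
m(a2, m(a4, m(a1, a3))) = [[0, 0], [2, -4]]

[[0, 0], [2, -4]]


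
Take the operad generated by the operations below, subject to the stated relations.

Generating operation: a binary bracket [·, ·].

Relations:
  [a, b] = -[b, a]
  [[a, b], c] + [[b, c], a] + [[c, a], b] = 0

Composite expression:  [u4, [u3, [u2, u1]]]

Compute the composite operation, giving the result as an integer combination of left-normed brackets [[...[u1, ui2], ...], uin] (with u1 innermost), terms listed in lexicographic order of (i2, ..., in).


Expand each bracket as ab - ba; the u1-initial words give the coefficients.
Composite bracket: [u4, [u3, [u2, u1]]]
The bracket unfolds into 8 signed words via [a, b] = ab - ba (2^3 = 8).
The u1-initial words carry the normal form:
  u1u2u3u4 appears with sign -1, giving the term -[[[u1, u2], u3], u4]

-[[[u1, u2], u3], u4]


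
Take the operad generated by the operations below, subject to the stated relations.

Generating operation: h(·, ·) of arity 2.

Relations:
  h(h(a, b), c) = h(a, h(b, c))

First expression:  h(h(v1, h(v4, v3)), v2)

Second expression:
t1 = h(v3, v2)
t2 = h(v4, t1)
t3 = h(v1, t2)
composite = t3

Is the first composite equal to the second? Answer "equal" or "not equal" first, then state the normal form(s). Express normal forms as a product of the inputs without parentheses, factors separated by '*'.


equal: each reduces to v1 * v4 * v3 * v2

In normal form, the first expression is v1 * v4 * v3 * v2
In normal form, the second expression is v1 * v4 * v3 * v2
The normal forms match — equal.


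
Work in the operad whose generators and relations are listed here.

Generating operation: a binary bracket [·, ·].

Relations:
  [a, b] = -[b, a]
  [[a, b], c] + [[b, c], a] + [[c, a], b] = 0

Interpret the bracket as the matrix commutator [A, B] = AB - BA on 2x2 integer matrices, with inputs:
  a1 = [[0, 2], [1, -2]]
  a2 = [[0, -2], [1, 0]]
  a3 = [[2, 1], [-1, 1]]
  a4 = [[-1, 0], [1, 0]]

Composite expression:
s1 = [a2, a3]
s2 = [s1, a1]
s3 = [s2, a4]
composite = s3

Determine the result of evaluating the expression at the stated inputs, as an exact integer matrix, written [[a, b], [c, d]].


[a2, a3] = [[1, 2], [1, -1]]
[[a2, a3], a1] = [[0, 0], [0, 0]]
[[[a2, a3], a1], a4] = [[0, 0], [0, 0]]

[[0, 0], [0, 0]]


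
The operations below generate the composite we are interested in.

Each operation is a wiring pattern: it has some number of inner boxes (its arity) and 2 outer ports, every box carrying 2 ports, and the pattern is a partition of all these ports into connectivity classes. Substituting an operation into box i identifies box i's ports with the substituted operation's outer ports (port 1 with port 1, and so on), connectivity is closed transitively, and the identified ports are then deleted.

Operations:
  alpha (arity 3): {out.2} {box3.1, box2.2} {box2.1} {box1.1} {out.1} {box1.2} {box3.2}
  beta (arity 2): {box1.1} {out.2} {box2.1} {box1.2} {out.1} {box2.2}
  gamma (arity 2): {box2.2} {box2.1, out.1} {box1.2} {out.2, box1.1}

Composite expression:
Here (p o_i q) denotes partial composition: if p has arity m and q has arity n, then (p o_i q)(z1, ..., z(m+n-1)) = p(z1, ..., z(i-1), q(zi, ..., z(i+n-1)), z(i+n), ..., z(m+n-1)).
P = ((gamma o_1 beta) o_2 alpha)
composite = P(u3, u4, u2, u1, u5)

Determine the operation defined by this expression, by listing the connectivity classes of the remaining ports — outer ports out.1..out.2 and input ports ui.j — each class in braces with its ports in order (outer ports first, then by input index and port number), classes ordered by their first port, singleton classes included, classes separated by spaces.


{out.1, u5.1} {out.2} {u1.1, u2.2} {u1.2} {u2.1} {u3.1} {u3.2} {u4.1} {u4.2} {u5.2}

After gluing at gamma, chains via deleted ports link the u-ports.
alpha over (u4, u2, u1) gives {out.1} {out.2} {u1.1, u2.2} {u1.2} {u2.1} {u4.1} {u4.2}, out.j being that stage's outer ports
beta over (u3, u4, u2, u1) gives {out.1} {out.2} {u1.1, u2.2} {u1.2} {u2.1} {u3.1} {u3.2} {u4.1} {u4.2}, out.j being that stage's outer ports
gamma over (u3, u4, u2, u1, u5) gives {out.1, u5.1} {out.2} {u1.1, u2.2} {u1.2} {u2.1} {u3.1} {u3.2} {u4.1} {u4.2} {u5.2}, out.j being that stage's outer ports


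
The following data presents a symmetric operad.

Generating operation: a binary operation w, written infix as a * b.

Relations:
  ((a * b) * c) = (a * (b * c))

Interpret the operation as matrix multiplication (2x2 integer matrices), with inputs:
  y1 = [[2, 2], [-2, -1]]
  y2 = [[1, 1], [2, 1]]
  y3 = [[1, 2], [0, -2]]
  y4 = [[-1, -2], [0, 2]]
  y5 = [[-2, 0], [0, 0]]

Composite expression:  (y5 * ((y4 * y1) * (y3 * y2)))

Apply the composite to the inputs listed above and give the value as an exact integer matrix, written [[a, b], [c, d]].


[[-20, -12], [0, 0]]

(y4 * y1) = [[2, 0], [-4, -2]]
(y3 * y2) = [[5, 3], [-4, -2]]
((y4 * y1) * (y3 * y2)) = [[10, 6], [-12, -8]]
(y5 * ((y4 * y1) * (y3 * y2))) = [[-20, -12], [0, 0]]


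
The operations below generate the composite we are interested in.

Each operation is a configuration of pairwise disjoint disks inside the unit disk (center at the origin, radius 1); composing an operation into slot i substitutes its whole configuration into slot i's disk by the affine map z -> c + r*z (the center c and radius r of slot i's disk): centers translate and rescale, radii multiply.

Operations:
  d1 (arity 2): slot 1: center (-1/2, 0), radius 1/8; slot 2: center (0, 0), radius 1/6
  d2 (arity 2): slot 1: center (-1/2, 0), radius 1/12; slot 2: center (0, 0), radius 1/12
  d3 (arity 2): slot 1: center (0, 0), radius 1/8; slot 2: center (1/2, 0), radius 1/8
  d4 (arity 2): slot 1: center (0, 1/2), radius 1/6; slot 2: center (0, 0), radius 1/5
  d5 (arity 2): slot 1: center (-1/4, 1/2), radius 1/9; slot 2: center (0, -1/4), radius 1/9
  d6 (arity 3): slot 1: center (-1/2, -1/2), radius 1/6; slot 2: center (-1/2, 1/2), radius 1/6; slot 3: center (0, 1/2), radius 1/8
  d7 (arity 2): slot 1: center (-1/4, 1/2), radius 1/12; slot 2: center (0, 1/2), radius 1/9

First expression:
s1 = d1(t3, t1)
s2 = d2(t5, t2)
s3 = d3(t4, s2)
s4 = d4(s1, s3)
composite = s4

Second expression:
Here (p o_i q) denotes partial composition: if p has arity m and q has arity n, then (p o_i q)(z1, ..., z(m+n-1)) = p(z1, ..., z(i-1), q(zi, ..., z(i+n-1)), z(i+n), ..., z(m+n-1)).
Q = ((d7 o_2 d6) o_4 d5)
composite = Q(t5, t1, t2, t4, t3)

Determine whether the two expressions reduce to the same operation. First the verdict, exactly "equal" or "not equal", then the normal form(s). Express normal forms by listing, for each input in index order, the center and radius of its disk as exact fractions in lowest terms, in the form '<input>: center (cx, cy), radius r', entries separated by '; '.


The first expression reduces to t1: center (0, 1/2), radius 1/36; t2: center (1/10, 0), radius 1/480; t3: center (-1/12, 1/2), radius 1/48; t4: center (0, 0), radius 1/40; t5: center (7/80, 0), radius 1/480
The second expression reduces to t1: center (-1/18, 4/9), radius 1/54; t2: center (-1/18, 5/9), radius 1/54; t3: center (0, 53/96), radius 1/648; t4: center (-1/288, 9/16), radius 1/648; t5: center (-1/4, 1/2), radius 1/12
Different reductions; not equal.

not equal; first: t1: center (0, 1/2), radius 1/36; t2: center (1/10, 0), radius 1/480; t3: center (-1/12, 1/2), radius 1/48; t4: center (0, 0), radius 1/40; t5: center (7/80, 0), radius 1/480; second: t1: center (-1/18, 4/9), radius 1/54; t2: center (-1/18, 5/9), radius 1/54; t3: center (0, 53/96), radius 1/648; t4: center (-1/288, 9/16), radius 1/648; t5: center (-1/4, 1/2), radius 1/12


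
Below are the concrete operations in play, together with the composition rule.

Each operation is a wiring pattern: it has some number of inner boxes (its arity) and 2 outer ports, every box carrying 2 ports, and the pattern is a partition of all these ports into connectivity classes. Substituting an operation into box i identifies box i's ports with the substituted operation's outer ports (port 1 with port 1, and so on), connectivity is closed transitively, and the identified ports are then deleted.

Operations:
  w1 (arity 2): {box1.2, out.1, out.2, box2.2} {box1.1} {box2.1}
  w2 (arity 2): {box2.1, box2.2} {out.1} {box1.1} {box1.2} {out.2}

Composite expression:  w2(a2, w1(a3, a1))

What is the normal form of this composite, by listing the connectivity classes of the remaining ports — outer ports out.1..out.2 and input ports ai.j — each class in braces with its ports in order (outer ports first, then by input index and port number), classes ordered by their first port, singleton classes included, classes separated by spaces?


{out.1} {out.2} {a1.1} {a1.2, a3.2} {a2.1} {a2.2} {a3.1}

Connectivity passes through glued w2-boundaries; trace each wire chain.
w1 over (a3, a1) gives {out.1, out.2, a1.2, a3.2} {a1.1} {a3.1}, out.j being that stage's outer ports
w2 over (a2, a3, a1) gives {out.1} {out.2} {a1.1} {a1.2, a3.2} {a2.1} {a2.2} {a3.1}, out.j being that stage's outer ports


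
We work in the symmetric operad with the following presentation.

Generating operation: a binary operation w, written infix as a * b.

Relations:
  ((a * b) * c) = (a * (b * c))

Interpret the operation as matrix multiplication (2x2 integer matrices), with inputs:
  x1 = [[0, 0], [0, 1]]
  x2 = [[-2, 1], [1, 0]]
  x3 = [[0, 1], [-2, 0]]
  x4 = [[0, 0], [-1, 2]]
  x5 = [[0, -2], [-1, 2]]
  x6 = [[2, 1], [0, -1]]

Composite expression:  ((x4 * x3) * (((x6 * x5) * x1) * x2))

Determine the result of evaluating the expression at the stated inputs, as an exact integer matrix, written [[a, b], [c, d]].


(x4 * x3) = [[0, 0], [-4, -1]]
(x6 * x5) = [[-1, -2], [1, -2]]
((x6 * x5) * x1) = [[0, -2], [0, -2]]
(((x6 * x5) * x1) * x2) = [[-2, 0], [-2, 0]]
((x4 * x3) * (((x6 * x5) * x1) * x2)) = [[0, 0], [10, 0]]

[[0, 0], [10, 0]]


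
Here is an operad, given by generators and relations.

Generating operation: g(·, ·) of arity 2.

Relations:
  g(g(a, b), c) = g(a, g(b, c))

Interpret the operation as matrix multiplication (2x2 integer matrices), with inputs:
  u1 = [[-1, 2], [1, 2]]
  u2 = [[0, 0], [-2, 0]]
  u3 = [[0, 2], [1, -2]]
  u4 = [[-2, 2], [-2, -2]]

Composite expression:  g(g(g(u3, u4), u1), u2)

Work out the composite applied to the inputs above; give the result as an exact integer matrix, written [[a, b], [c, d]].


[[32, 0], [-32, 0]]

g(u3, u4) = [[-4, -4], [2, 6]]
g(g(u3, u4), u1) = [[0, -16], [4, 16]]
g(g(g(u3, u4), u1), u2) = [[32, 0], [-32, 0]]


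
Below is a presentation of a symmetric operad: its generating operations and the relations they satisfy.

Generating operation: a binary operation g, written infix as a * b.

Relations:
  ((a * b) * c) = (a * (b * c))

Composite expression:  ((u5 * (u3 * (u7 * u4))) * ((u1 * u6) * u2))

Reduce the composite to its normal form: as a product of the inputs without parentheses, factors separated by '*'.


Every regrouping of g is equal, so read the u-inputs in written order.
(u7 * u4) spells out as u7 * u4
(u3 * (u7 * u4)) spells out as u3 * u7 * u4
(u5 * (u3 * (u7 * u4))) spells out as u5 * u3 * u7 * u4
(u1 * u6) spells out as u1 * u6
((u1 * u6) * u2) spells out as u1 * u6 * u2
((u5 * (u3 * (u7 * u4))) * ((u1 * u6) * u2)) spells out as u5 * u3 * u7 * u4 * u1 * u6 * u2

u5 * u3 * u7 * u4 * u1 * u6 * u2


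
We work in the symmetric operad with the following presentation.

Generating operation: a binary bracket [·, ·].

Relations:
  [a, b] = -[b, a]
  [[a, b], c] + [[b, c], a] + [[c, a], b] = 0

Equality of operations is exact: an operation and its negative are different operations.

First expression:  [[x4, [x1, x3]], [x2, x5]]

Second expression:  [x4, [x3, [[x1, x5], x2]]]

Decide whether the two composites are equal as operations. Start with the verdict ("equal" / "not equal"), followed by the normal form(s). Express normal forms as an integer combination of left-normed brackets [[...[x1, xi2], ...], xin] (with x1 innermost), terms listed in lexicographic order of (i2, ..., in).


The first expression, normalized: -[[[[x1, x3], x4], x2], x5] + [[[[x1, x3], x4], x5], x2]
The second expression, normalized: [[[[x1, x5], x2], x3], x4]
They disagree, so not equal.

not equal — first -[[[[x1, x3], x4], x2], x5] + [[[[x1, x3], x4], x5], x2], second [[[[x1, x5], x2], x3], x4]


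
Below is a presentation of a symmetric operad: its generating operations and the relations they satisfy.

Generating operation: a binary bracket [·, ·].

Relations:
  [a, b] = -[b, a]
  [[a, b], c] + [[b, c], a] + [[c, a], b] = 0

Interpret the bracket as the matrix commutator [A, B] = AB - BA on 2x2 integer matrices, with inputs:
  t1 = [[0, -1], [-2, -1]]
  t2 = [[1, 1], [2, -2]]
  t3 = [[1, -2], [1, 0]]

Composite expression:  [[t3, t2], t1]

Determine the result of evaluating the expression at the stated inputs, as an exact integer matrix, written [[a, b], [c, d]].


[t3, t2] = [[-5, 7], [1, 5]]
[[t3, t2], t1] = [[-13, 3], [-19, 13]]

[[-13, 3], [-19, 13]]


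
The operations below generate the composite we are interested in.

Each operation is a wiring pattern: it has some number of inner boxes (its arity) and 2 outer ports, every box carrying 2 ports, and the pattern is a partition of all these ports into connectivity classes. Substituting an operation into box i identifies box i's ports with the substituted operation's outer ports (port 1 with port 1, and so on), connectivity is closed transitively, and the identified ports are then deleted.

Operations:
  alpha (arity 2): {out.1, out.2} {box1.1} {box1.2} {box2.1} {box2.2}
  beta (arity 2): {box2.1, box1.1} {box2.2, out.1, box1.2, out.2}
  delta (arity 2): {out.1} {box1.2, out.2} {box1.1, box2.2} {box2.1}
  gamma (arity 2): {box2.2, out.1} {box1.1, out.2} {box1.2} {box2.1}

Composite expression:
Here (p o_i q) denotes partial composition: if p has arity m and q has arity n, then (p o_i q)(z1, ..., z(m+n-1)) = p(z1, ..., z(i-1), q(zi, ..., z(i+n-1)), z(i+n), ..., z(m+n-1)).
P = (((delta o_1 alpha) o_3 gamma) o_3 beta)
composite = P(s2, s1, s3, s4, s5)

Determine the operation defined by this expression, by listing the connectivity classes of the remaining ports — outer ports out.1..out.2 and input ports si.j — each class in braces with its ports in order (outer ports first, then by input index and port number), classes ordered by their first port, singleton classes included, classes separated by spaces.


Connectivity passes through glued delta-boundaries; trace each wire chain.
through alpha, on inputs (s2, s1): {out.1, out.2} {s1.1} {s1.2} {s2.1} {s2.2} (out.j = stage outer ports)
through beta, on inputs (s3, s4): {out.1, out.2, s3.2, s4.2} {s3.1, s4.1} (out.j = stage outer ports)
through gamma, on inputs (s3, s4, s5): {out.1, s5.2} {out.2, s3.2, s4.2} {s3.1, s4.1} {s5.1} (out.j = stage outer ports)
through delta, on inputs (s2, s1, s3, s4, s5): {out.1} {out.2, s3.2, s4.2} {s1.1} {s1.2} {s2.1} {s2.2} {s3.1, s4.1} {s5.1} {s5.2} (out.j = stage outer ports)

{out.1} {out.2, s3.2, s4.2} {s1.1} {s1.2} {s2.1} {s2.2} {s3.1, s4.1} {s5.1} {s5.2}


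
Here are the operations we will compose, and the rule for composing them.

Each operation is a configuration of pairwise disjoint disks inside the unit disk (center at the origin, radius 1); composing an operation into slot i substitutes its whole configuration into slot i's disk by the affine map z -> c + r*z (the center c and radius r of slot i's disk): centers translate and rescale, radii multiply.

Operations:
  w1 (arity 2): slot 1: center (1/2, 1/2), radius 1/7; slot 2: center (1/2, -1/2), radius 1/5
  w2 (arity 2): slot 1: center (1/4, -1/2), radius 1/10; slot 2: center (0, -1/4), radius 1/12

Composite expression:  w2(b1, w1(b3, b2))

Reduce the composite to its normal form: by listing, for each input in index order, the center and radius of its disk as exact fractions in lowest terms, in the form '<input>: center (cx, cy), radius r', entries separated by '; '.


b1: center (1/4, -1/2), radius 1/10; b2: center (1/24, -7/24), radius 1/60; b3: center (1/24, -5/24), radius 1/84

Nesting under w2 composes maps z -> c + r*z down each b-path.
for b1, the 1-step affine chain lands on center (1/4, -1/2), radius 1/10
for b3, the 2-step affine chain lands on center (1/24, -5/24), radius 1/84
for b2, the 2-step affine chain lands on center (1/24, -7/24), radius 1/60
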